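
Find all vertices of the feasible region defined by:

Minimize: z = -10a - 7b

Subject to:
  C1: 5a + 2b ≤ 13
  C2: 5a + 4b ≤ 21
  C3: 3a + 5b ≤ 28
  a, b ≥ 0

(0, 0), (2.6, 0), (1, 4), (0, 5.25)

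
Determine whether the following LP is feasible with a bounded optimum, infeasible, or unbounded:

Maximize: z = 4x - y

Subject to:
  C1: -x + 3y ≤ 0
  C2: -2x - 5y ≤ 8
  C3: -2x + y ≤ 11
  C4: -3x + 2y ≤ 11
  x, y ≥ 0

Unbounded (objective can increase without bound)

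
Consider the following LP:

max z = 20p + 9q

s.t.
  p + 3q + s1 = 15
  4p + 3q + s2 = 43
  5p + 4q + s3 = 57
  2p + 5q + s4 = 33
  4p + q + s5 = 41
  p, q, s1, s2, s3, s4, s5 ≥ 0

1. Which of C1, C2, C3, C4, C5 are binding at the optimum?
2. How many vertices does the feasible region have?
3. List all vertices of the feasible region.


1. C2, C5
2. 5
3. (0, 0), (10.25, 0), (10, 1), (9.333, 1.889), (0, 5)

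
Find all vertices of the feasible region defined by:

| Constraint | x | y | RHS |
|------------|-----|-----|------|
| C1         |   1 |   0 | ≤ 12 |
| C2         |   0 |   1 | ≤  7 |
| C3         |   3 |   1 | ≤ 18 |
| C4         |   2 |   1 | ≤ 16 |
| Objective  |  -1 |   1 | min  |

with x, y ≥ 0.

(0, 0), (6, 0), (3.667, 7), (0, 7)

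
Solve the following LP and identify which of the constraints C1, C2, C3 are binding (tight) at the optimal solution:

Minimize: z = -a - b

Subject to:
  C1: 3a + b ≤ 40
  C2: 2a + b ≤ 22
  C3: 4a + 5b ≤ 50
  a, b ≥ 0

At a = 10, b = 2, compute slack b - a·x for each constraint:
  C1: 40 − 32 = 8  (slack)
  C2: 22 − 22 = 0  (binding)
  C3: 50 − 50 = 0  (binding)

Optimal: a = 10, b = 2
Binding: C2, C3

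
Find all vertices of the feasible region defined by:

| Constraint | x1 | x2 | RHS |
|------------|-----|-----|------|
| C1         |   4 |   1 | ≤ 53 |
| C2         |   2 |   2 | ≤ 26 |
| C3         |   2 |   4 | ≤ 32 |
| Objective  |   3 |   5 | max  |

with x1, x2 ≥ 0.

(0, 0), (13, 0), (10, 3), (0, 8)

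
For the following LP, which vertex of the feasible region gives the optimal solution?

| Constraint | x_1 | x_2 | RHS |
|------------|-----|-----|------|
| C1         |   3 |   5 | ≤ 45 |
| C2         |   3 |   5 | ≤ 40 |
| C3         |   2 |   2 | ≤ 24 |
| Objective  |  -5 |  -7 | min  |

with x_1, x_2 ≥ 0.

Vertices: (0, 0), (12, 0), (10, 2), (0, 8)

Evaluate the objective at each vertex of the feasible region:
  z(0, 0) = 0
  z(12, 0) = -60
  z(10, 2) = -64  ←
  z(0, 8) = -56
The minimum is at x_1 = 10, x_2 = 2.

(10, 2)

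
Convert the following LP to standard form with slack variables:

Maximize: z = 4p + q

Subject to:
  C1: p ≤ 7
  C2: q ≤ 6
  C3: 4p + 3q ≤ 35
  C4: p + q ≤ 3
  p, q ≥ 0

max z = 4p + q

s.t.
  p + s1 = 7
  q + s2 = 6
  4p + 3q + s3 = 35
  p + q + s4 = 3
  p, q, s1, s2, s3, s4 ≥ 0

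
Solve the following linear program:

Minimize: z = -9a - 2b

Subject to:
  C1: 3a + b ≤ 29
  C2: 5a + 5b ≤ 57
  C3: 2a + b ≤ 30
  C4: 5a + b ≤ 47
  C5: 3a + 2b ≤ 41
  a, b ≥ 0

Evaluate the objective at each vertex of the feasible region:
  z(0, 0) = 0
  z(9.4, 0) = -84.6
  z(9, 2) = -85  ←
  z(8.8, 2.6) = -84.4
  z(0, 11.4) = -22.8
The minimum is at a = 9, b = 2.

a = 9, b = 2, z = -85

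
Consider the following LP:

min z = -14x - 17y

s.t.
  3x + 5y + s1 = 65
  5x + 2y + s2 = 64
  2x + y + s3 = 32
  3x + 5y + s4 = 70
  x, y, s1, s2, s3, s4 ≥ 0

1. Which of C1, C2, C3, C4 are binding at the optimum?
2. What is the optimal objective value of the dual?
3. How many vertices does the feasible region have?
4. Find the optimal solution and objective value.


1. C1, C2
2. -259
3. 4
4. x = 10, y = 7, z = -259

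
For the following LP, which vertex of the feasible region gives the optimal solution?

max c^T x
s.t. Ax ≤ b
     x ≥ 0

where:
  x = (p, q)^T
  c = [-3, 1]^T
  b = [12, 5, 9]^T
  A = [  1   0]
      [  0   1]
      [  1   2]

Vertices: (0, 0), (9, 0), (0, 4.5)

Evaluate the objective at each vertex of the feasible region:
  z(0, 0) = 0
  z(9, 0) = -27
  z(0, 4.5) = 4.5  ←
The maximum is at p = 0, q = 4.5.

(0, 4.5)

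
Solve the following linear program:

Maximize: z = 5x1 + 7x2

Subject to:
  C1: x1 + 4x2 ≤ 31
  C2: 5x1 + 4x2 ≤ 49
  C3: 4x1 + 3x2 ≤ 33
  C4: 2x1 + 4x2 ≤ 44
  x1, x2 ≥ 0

Evaluate the objective at each vertex of the feasible region:
  z(0, 0) = 0
  z(8.25, 0) = 41.25
  z(3, 7) = 64  ←
  z(0, 7.75) = 54.25
The maximum is at x1 = 3, x2 = 7.

x1 = 3, x2 = 7, z = 64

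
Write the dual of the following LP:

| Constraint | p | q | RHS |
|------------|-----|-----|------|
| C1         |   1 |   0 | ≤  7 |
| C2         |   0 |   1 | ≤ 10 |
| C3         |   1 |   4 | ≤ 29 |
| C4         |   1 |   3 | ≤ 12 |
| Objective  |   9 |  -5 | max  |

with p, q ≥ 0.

Primal max cᵀx s.t. Ax ≤ b, x ≥ 0  →  Dual min bᵀy s.t. Aᵀy ≥ c, y ≥ 0.

Minimize: z = 7y1 + 10y2 + 29y3 + 12y4

Subject to:
  y1 + y3 + y4 ≥ 9
  y2 + 4y3 + 3y4 ≥ -5
  y1, y2, y3, y4 ≥ 0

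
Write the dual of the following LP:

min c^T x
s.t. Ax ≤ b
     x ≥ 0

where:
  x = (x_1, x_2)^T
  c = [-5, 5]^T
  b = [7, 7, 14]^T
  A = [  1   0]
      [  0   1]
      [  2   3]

Primal min cᵀx s.t. Ax ≤ b, x ≥ 0  →  Dual max −bᵀy s.t. Aᵀy ≥ −c, y ≥ 0.

Maximize: z = -7y1 - 7y2 - 14y3

Subject to:
  y1 + 2y3 ≥ 5
  y2 + 3y3 ≥ -5
  y1, y2, y3 ≥ 0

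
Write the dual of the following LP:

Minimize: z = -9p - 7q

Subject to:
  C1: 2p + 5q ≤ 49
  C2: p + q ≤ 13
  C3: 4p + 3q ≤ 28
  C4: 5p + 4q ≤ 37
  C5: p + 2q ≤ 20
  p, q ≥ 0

Primal min cᵀx s.t. Ax ≤ b, x ≥ 0  →  Dual max −bᵀy s.t. Aᵀy ≥ −c, y ≥ 0.

Maximize: z = -49y1 - 13y2 - 28y3 - 37y4 - 20y5

Subject to:
  2y1 + y2 + 4y3 + 5y4 + y5 ≥ 9
  5y1 + y2 + 3y3 + 4y4 + 2y5 ≥ 7
  y1, y2, y3, y4, y5 ≥ 0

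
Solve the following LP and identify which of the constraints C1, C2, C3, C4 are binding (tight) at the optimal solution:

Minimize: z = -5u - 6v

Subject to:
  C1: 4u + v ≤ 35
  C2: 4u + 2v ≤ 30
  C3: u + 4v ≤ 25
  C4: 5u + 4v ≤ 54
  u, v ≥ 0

At u = 5, v = 5, compute slack b - a·x for each constraint:
  C1: 35 − 25 = 10  (slack)
  C2: 30 − 30 = 0  (binding)
  C3: 25 − 25 = 0  (binding)
  C4: 54 − 45 = 9  (slack)

Optimal: u = 5, v = 5
Binding: C2, C3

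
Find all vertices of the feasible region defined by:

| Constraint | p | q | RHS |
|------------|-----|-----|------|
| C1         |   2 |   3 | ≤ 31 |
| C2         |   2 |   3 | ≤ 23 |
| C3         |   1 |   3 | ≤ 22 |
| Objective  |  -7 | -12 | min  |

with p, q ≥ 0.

(0, 0), (11.5, 0), (1, 7), (0, 7.333)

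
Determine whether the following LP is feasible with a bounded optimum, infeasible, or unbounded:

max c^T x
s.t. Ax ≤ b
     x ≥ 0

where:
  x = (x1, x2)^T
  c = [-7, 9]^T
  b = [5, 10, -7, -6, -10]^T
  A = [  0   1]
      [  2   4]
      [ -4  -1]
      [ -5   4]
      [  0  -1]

Infeasible (no feasible solution exists)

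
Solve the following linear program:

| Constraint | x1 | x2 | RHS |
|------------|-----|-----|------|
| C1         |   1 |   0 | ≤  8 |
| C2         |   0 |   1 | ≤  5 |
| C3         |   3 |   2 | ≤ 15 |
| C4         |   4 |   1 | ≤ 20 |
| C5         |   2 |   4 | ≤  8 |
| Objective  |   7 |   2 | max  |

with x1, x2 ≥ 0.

Evaluate the objective at each vertex of the feasible region:
  z(0, 0) = 0
  z(4, 0) = 28  ←
  z(0, 2) = 4
The maximum is at x1 = 4, x2 = 0.

x1 = 4, x2 = 0, z = 28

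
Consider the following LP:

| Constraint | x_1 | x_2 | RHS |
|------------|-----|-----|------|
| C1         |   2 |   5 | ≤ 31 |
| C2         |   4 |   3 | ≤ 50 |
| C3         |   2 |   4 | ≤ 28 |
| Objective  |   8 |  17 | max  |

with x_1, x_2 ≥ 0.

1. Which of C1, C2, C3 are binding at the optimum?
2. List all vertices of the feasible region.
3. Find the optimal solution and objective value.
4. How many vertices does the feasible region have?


1. C1, C3
2. (0, 0), (12.5, 0), (11.6, 1.2), (8, 3), (0, 6.2)
3. x_1 = 8, x_2 = 3, z = 115
4. 5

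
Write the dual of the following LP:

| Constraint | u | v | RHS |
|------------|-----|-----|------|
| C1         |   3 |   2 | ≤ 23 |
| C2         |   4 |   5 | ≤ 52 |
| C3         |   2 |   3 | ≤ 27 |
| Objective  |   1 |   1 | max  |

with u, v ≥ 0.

Primal max cᵀx s.t. Ax ≤ b, x ≥ 0  →  Dual min bᵀy s.t. Aᵀy ≥ c, y ≥ 0.

Minimize: z = 23y1 + 52y2 + 27y3

Subject to:
  3y1 + 4y2 + 2y3 ≥ 1
  2y1 + 5y2 + 3y3 ≥ 1
  y1, y2, y3 ≥ 0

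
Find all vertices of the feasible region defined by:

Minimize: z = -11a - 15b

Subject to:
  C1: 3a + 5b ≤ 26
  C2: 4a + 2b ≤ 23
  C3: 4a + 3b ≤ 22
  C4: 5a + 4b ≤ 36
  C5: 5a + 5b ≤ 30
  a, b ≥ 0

(0, 0), (5.5, 0), (4, 2), (2, 4), (0, 5.2)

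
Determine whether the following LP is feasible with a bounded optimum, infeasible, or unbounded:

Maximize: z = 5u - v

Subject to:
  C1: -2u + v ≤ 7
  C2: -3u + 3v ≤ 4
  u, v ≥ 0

Unbounded (objective can increase without bound)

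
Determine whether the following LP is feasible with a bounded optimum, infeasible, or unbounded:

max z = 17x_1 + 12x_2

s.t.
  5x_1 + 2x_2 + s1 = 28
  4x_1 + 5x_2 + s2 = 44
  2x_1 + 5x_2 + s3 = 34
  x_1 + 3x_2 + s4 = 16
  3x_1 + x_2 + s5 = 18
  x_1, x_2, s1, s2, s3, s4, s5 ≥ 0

Feasible with a bounded optimal solution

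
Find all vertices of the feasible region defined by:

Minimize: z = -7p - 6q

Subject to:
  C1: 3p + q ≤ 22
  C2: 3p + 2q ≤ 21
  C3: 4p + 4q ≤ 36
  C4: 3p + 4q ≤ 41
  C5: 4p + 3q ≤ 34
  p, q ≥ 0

(0, 0), (7, 0), (3, 6), (0, 9)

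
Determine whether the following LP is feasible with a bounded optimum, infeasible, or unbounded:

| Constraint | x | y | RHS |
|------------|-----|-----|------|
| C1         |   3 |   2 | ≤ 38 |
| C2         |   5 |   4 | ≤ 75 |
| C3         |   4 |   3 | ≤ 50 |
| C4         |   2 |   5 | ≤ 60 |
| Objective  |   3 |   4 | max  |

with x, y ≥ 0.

Feasible with a bounded optimal solution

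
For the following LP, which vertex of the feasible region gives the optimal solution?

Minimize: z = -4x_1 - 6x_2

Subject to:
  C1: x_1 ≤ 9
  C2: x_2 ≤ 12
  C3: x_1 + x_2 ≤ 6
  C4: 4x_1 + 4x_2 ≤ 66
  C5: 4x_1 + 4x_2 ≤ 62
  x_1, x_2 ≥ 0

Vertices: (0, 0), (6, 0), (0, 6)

Evaluate the objective at each vertex of the feasible region:
  z(0, 0) = 0
  z(6, 0) = -24
  z(0, 6) = -36  ←
The minimum is at x_1 = 0, x_2 = 6.

(0, 6)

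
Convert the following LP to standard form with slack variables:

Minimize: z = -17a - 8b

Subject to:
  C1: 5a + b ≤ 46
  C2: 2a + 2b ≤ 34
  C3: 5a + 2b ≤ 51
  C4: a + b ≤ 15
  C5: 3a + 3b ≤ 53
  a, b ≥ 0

min z = -17a - 8b

s.t.
  5a + b + s1 = 46
  2a + 2b + s2 = 34
  5a + 2b + s3 = 51
  a + b + s4 = 15
  3a + 3b + s5 = 53
  a, b, s1, s2, s3, s4, s5 ≥ 0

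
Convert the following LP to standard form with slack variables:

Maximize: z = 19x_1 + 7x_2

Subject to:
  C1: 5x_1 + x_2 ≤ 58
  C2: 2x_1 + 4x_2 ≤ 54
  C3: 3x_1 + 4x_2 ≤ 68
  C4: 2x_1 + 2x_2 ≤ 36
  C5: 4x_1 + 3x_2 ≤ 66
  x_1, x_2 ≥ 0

max z = 19x_1 + 7x_2

s.t.
  5x_1 + x_2 + s1 = 58
  2x_1 + 4x_2 + s2 = 54
  3x_1 + 4x_2 + s3 = 68
  2x_1 + 2x_2 + s4 = 36
  4x_1 + 3x_2 + s5 = 66
  x_1, x_2, s1, s2, s3, s4, s5 ≥ 0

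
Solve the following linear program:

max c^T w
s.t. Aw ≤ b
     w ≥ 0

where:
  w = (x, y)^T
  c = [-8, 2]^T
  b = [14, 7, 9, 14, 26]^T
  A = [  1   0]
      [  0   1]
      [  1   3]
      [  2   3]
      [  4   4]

Evaluate the objective at each vertex of the feasible region:
  z(0, 0) = 0
  z(6.5, 0) = -52
  z(5.5, 1) = -42
  z(5, 1.333) = -37.33
  z(0, 3) = 6  ←
The maximum is at x = 0, y = 3.

x = 0, y = 3, z = 6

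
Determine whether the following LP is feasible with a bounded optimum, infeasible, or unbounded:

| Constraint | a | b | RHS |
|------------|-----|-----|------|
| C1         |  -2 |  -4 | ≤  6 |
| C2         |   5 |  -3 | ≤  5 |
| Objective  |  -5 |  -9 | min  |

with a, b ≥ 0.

Unbounded (objective can decrease without bound)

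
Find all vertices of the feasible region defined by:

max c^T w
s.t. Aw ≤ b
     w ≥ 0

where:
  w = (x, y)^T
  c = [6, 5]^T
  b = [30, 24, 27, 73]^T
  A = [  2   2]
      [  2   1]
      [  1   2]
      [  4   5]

(0, 0), (12, 0), (9, 6), (3, 12), (0, 13.5)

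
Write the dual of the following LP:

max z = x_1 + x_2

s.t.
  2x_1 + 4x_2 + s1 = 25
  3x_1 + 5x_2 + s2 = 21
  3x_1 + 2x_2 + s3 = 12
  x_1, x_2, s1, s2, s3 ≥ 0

Primal max cᵀx s.t. Ax ≤ b, x ≥ 0  →  Dual min bᵀy s.t. Aᵀy ≥ c, y ≥ 0.

Minimize: z = 25y1 + 21y2 + 12y3

Subject to:
  2y1 + 3y2 + 3y3 ≥ 1
  4y1 + 5y2 + 2y3 ≥ 1
  y1, y2, y3 ≥ 0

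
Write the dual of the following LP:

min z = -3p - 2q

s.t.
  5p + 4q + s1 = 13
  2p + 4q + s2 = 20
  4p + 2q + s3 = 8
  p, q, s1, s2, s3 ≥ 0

Primal min cᵀx s.t. Ax ≤ b, x ≥ 0  →  Dual max −bᵀy s.t. Aᵀy ≥ −c, y ≥ 0.

Maximize: z = -13y1 - 20y2 - 8y3

Subject to:
  5y1 + 2y2 + 4y3 ≥ 3
  4y1 + 4y2 + 2y3 ≥ 2
  y1, y2, y3 ≥ 0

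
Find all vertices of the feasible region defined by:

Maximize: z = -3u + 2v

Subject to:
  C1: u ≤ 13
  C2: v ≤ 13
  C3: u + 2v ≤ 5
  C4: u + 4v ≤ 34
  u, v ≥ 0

(0, 0), (5, 0), (0, 2.5)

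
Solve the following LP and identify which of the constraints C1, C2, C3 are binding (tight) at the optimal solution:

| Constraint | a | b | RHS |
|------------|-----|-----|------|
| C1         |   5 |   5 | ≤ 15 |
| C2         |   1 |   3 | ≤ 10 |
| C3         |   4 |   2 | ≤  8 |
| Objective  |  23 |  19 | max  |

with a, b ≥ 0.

At a = 1, b = 2, compute slack b - a·x for each constraint:
  C1: 15 − 15 = 0  (binding)
  C2: 10 − 7 = 3  (slack)
  C3: 8 − 8 = 0  (binding)

Optimal: a = 1, b = 2
Binding: C1, C3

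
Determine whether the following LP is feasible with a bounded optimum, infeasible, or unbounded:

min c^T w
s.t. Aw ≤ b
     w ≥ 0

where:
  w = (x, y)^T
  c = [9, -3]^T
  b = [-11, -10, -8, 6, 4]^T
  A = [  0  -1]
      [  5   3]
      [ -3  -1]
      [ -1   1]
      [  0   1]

Infeasible (no feasible solution exists)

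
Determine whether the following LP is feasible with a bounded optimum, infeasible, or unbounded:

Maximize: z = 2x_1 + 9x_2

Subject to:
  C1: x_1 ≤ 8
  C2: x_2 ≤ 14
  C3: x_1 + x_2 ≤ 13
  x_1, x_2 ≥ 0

Feasible with a bounded optimal solution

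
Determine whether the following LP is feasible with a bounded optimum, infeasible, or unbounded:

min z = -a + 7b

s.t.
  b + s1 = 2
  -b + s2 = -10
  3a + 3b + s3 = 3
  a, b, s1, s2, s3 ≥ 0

Infeasible (no feasible solution exists)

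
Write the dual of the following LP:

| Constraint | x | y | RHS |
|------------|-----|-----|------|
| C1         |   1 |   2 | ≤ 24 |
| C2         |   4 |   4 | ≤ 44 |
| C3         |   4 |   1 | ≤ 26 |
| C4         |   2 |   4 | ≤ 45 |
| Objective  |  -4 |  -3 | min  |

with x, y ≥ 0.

Primal min cᵀx s.t. Ax ≤ b, x ≥ 0  →  Dual max −bᵀy s.t. Aᵀy ≥ −c, y ≥ 0.

Maximize: z = -24y1 - 44y2 - 26y3 - 45y4

Subject to:
  y1 + 4y2 + 4y3 + 2y4 ≥ 4
  2y1 + 4y2 + y3 + 4y4 ≥ 3
  y1, y2, y3, y4 ≥ 0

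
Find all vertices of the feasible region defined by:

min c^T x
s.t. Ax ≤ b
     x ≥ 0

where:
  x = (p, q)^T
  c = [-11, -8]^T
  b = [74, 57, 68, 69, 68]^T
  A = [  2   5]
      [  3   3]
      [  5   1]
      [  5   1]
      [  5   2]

(0, 0), (13.6, 0), (10, 9), (7, 12), (0, 14.8)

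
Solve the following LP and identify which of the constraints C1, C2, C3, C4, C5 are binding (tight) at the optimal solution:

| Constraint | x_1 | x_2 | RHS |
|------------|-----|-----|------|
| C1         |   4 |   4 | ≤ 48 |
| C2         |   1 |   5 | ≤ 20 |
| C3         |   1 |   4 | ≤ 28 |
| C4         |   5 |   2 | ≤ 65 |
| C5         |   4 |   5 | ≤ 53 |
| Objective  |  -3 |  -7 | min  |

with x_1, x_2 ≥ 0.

At x_1 = 10, x_2 = 2, compute slack b - a·x for each constraint:
  C1: 48 − 48 = 0  (binding)
  C2: 20 − 20 = 0  (binding)
  C3: 28 − 18 = 10  (slack)
  C4: 65 − 54 = 11  (slack)
  C5: 53 − 50 = 3  (slack)

Optimal: x_1 = 10, x_2 = 2
Binding: C1, C2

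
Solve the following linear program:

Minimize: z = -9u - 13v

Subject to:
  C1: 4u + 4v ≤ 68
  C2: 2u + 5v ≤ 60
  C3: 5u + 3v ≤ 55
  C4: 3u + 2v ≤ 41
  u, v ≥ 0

Evaluate the objective at each vertex of the feasible region:
  z(0, 0) = 0
  z(11, 0) = -99
  z(5, 10) = -175  ←
  z(0, 12) = -156
The minimum is at u = 5, v = 10.

u = 5, v = 10, z = -175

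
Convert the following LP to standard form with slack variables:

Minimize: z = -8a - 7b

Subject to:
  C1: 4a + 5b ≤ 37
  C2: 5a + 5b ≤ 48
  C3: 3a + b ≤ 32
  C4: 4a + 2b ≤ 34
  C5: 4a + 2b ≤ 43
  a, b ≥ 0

min z = -8a - 7b

s.t.
  4a + 5b + s1 = 37
  5a + 5b + s2 = 48
  3a + b + s3 = 32
  4a + 2b + s4 = 34
  4a + 2b + s5 = 43
  a, b, s1, s2, s3, s4, s5 ≥ 0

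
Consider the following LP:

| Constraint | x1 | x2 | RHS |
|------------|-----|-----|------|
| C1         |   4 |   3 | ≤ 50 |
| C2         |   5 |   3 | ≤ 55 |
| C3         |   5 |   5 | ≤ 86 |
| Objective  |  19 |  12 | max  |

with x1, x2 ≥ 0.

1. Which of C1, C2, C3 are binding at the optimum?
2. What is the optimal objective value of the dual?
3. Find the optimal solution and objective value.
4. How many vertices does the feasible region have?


1. C1, C2
2. 215
3. x1 = 5, x2 = 10, z = 215
4. 4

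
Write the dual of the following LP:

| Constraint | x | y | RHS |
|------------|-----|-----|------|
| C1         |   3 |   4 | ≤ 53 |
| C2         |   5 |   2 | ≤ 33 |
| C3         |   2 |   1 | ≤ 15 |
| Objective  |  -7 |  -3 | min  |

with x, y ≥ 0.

Primal min cᵀx s.t. Ax ≤ b, x ≥ 0  →  Dual max −bᵀy s.t. Aᵀy ≥ −c, y ≥ 0.

Maximize: z = -53y1 - 33y2 - 15y3

Subject to:
  3y1 + 5y2 + 2y3 ≥ 7
  4y1 + 2y2 + y3 ≥ 3
  y1, y2, y3 ≥ 0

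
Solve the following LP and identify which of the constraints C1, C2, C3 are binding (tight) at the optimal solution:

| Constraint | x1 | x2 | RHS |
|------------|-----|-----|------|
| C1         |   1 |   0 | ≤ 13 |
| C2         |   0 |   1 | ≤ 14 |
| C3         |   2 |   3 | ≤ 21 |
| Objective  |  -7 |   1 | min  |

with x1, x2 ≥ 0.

At x1 = 10.5, x2 = 0, compute slack b - a·x for each constraint:
  C1: 13 − 10.5 = 2.5  (slack)
  C2: 14 − 0 = 14  (slack)
  C3: 21 − 21 = 0  (binding)

Optimal: x1 = 10.5, x2 = 0
Binding: C3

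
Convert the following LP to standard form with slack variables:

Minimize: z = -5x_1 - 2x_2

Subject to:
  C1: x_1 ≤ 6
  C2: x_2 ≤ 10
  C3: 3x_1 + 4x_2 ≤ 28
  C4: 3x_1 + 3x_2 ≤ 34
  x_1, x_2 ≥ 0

min z = -5x_1 - 2x_2

s.t.
  x_1 + s1 = 6
  x_2 + s2 = 10
  3x_1 + 4x_2 + s3 = 28
  3x_1 + 3x_2 + s4 = 34
  x_1, x_2, s1, s2, s3, s4 ≥ 0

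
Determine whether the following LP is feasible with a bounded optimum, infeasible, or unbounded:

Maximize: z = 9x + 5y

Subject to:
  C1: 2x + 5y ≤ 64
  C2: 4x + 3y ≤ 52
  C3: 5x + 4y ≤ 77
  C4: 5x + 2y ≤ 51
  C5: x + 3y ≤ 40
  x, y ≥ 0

Feasible with a bounded optimal solution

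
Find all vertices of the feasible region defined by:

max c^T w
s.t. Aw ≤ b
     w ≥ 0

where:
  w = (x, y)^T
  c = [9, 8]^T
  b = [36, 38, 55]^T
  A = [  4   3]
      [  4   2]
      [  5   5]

(0, 0), (9, 0), (3, 8), (0, 11)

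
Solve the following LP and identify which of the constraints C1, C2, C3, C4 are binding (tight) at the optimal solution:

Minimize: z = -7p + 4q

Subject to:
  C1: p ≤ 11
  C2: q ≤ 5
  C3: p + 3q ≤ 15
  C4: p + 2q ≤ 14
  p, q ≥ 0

At p = 11, q = 0, compute slack b - a·x for each constraint:
  C1: 11 − 11 = 0  (binding)
  C2: 5 − 0 = 5  (slack)
  C3: 15 − 11 = 4  (slack)
  C4: 14 − 11 = 3  (slack)

Optimal: p = 11, q = 0
Binding: C1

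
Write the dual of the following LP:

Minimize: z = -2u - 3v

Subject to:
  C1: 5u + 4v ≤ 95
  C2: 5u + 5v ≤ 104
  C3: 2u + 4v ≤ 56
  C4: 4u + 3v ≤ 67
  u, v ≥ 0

Primal min cᵀx s.t. Ax ≤ b, x ≥ 0  →  Dual max −bᵀy s.t. Aᵀy ≥ −c, y ≥ 0.

Maximize: z = -95y1 - 104y2 - 56y3 - 67y4

Subject to:
  5y1 + 5y2 + 2y3 + 4y4 ≥ 2
  4y1 + 5y2 + 4y3 + 3y4 ≥ 3
  y1, y2, y3, y4 ≥ 0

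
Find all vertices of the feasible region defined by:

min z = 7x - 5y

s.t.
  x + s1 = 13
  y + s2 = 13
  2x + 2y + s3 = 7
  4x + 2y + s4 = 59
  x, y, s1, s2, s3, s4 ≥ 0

(0, 0), (3.5, 0), (0, 3.5)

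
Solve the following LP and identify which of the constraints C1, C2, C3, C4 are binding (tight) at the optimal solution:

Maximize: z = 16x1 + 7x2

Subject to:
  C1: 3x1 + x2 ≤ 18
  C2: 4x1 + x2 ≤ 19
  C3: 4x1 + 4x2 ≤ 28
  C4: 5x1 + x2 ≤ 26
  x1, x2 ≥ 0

At x1 = 4, x2 = 3, compute slack b - a·x for each constraint:
  C1: 18 − 15 = 3  (slack)
  C2: 19 − 19 = 0  (binding)
  C3: 28 − 28 = 0  (binding)
  C4: 26 − 23 = 3  (slack)

Optimal: x1 = 4, x2 = 3
Binding: C2, C3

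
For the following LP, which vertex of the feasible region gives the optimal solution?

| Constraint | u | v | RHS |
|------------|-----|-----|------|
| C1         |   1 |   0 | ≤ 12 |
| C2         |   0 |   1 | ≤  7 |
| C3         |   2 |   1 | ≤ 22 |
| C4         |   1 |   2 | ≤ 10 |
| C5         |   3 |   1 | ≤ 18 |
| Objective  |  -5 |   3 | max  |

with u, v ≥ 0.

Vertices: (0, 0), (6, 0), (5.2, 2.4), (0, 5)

Evaluate the objective at each vertex of the feasible region:
  z(0, 0) = 0
  z(6, 0) = -30
  z(5.2, 2.4) = -18.8
  z(0, 5) = 15  ←
The maximum is at u = 0, v = 5.

(0, 5)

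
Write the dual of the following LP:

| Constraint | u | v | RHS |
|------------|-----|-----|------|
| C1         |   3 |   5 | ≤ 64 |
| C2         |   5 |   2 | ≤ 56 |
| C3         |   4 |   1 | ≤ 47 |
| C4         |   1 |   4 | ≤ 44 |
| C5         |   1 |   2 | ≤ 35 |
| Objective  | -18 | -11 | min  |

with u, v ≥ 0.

Primal min cᵀx s.t. Ax ≤ b, x ≥ 0  →  Dual max −bᵀy s.t. Aᵀy ≥ −c, y ≥ 0.

Maximize: z = -64y1 - 56y2 - 47y3 - 44y4 - 35y5

Subject to:
  3y1 + 5y2 + 4y3 + y4 + y5 ≥ 18
  5y1 + 2y2 + y3 + 4y4 + 2y5 ≥ 11
  y1, y2, y3, y4, y5 ≥ 0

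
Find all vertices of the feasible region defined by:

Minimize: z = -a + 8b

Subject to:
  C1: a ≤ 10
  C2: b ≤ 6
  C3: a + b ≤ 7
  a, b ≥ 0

(0, 0), (7, 0), (1, 6), (0, 6)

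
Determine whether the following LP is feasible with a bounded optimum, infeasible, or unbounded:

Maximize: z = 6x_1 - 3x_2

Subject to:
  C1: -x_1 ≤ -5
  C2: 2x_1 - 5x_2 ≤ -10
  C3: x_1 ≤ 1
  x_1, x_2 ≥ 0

Infeasible (no feasible solution exists)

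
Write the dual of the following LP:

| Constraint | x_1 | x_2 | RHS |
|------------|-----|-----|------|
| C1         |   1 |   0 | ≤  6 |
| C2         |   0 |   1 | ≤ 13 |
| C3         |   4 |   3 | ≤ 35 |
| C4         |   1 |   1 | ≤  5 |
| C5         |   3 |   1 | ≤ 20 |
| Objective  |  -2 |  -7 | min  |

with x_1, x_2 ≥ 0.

Primal min cᵀx s.t. Ax ≤ b, x ≥ 0  →  Dual max −bᵀy s.t. Aᵀy ≥ −c, y ≥ 0.

Maximize: z = -6y1 - 13y2 - 35y3 - 5y4 - 20y5

Subject to:
  y1 + 4y3 + y4 + 3y5 ≥ 2
  y2 + 3y3 + y4 + y5 ≥ 7
  y1, y2, y3, y4, y5 ≥ 0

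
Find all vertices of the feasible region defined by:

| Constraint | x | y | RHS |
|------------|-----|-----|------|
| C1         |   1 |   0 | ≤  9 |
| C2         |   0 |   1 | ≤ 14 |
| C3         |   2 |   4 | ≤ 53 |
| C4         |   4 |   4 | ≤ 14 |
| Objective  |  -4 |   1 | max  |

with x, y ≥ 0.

(0, 0), (3.5, 0), (0, 3.5)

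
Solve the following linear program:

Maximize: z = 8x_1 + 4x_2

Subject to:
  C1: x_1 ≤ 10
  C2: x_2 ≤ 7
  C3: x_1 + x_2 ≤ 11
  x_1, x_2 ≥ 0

Evaluate the objective at each vertex of the feasible region:
  z(0, 0) = 0
  z(10, 0) = 80
  z(10, 1) = 84  ←
  z(4, 7) = 60
  z(0, 7) = 28
The maximum is at x_1 = 10, x_2 = 1.

x_1 = 10, x_2 = 1, z = 84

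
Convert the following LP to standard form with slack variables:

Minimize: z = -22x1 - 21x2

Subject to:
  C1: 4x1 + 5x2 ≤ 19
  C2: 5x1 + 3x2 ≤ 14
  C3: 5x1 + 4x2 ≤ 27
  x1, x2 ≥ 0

min z = -22x1 - 21x2

s.t.
  4x1 + 5x2 + s1 = 19
  5x1 + 3x2 + s2 = 14
  5x1 + 4x2 + s3 = 27
  x1, x2, s1, s2, s3 ≥ 0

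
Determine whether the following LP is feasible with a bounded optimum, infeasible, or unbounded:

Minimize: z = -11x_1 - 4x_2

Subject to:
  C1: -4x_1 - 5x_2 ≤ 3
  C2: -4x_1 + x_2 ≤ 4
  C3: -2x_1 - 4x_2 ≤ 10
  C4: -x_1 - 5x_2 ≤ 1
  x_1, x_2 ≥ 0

Unbounded (objective can decrease without bound)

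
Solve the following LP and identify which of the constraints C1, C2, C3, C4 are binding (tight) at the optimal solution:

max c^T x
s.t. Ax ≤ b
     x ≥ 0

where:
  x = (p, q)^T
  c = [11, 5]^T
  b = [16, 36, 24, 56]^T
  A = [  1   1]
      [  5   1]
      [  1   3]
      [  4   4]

At p = 6, q = 6, compute slack b - a·x for each constraint:
  C1: 16 − 12 = 4  (slack)
  C2: 36 − 36 = 0  (binding)
  C3: 24 − 24 = 0  (binding)
  C4: 56 − 48 = 8  (slack)

Optimal: p = 6, q = 6
Binding: C2, C3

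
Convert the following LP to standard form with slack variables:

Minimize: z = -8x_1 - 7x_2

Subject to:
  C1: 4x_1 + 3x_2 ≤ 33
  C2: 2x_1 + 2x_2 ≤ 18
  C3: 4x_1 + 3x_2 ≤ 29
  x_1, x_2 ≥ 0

min z = -8x_1 - 7x_2

s.t.
  4x_1 + 3x_2 + s1 = 33
  2x_1 + 2x_2 + s2 = 18
  4x_1 + 3x_2 + s3 = 29
  x_1, x_2, s1, s2, s3 ≥ 0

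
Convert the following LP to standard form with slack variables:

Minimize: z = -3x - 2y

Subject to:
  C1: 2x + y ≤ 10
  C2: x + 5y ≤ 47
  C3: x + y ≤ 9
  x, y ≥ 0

min z = -3x - 2y

s.t.
  2x + y + s1 = 10
  x + 5y + s2 = 47
  x + y + s3 = 9
  x, y, s1, s2, s3 ≥ 0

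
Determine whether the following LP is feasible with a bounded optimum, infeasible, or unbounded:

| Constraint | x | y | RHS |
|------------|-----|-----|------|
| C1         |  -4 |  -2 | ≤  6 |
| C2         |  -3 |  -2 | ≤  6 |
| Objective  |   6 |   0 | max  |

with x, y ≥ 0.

Unbounded (objective can increase without bound)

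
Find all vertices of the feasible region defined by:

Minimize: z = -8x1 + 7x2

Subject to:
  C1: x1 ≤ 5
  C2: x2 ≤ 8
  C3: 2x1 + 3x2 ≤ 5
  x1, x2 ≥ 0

(0, 0), (2.5, 0), (0, 1.667)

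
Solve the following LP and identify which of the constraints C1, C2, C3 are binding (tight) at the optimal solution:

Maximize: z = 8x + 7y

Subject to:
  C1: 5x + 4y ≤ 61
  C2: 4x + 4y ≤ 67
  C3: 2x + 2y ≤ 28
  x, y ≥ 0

At x = 5, y = 9, compute slack b - a·x for each constraint:
  C1: 61 − 61 = 0  (binding)
  C2: 67 − 56 = 11  (slack)
  C3: 28 − 28 = 0  (binding)

Optimal: x = 5, y = 9
Binding: C1, C3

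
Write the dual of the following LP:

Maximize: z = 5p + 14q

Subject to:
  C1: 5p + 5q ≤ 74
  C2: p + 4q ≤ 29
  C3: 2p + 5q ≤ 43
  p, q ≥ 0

Primal max cᵀx s.t. Ax ≤ b, x ≥ 0  →  Dual min bᵀy s.t. Aᵀy ≥ c, y ≥ 0.

Minimize: z = 74y1 + 29y2 + 43y3

Subject to:
  5y1 + y2 + 2y3 ≥ 5
  5y1 + 4y2 + 5y3 ≥ 14
  y1, y2, y3 ≥ 0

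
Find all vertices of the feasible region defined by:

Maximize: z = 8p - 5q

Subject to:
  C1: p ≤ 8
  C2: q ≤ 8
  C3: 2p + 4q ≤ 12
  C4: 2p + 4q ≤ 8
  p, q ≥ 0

(0, 0), (4, 0), (0, 2)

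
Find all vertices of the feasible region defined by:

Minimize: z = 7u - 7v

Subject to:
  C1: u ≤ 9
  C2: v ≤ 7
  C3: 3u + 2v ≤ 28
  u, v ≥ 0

(0, 0), (9, 0), (9, 0.5), (4.667, 7), (0, 7)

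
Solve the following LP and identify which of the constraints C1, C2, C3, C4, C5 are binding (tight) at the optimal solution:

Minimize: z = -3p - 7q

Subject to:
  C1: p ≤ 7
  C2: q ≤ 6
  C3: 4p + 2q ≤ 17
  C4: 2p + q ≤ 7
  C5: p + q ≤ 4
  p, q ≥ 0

At p = 0, q = 4, compute slack b - a·x for each constraint:
  C1: 7 − 0 = 7  (slack)
  C2: 6 − 4 = 2  (slack)
  C3: 17 − 8 = 9  (slack)
  C4: 7 − 4 = 3  (slack)
  C5: 4 − 4 = 0  (binding)

Optimal: p = 0, q = 4
Binding: C5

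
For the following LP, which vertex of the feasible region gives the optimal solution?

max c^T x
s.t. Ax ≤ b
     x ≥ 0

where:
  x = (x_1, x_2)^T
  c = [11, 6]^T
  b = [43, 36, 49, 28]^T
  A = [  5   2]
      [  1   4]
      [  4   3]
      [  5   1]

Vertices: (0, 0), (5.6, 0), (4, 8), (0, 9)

Evaluate the objective at each vertex of the feasible region:
  z(0, 0) = 0
  z(5.6, 0) = 61.6
  z(4, 8) = 92  ←
  z(0, 9) = 54
The maximum is at x_1 = 4, x_2 = 8.

(4, 8)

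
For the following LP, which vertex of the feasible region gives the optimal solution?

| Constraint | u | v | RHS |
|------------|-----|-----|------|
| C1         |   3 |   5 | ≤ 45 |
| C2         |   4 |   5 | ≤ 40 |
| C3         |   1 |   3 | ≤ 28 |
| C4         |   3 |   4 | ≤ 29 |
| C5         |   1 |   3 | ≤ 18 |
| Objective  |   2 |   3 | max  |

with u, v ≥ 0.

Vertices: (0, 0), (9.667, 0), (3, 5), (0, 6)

Evaluate the objective at each vertex of the feasible region:
  z(0, 0) = 0
  z(9.667, 0) = 19.33
  z(3, 5) = 21  ←
  z(0, 6) = 18
The maximum is at u = 3, v = 5.

(3, 5)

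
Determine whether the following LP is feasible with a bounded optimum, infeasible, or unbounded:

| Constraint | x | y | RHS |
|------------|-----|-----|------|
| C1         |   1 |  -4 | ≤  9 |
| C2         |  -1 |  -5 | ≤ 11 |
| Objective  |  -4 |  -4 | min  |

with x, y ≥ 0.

Unbounded (objective can decrease without bound)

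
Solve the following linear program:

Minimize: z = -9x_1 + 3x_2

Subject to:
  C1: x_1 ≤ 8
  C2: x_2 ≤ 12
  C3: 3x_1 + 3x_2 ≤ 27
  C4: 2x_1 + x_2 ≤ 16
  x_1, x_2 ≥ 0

Evaluate the objective at each vertex of the feasible region:
  z(0, 0) = 0
  z(8, 0) = -72  ←
  z(7, 2) = -57
  z(0, 9) = 27
The minimum is at x_1 = 8, x_2 = 0.

x_1 = 8, x_2 = 0, z = -72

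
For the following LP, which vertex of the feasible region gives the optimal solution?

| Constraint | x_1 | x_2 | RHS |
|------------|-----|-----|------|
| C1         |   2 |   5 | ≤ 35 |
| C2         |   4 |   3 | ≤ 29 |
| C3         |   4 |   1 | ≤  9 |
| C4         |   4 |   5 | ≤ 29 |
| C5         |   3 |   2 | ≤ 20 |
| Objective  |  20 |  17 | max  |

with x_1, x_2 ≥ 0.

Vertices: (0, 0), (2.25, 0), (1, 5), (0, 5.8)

Evaluate the objective at each vertex of the feasible region:
  z(0, 0) = 0
  z(2.25, 0) = 45
  z(1, 5) = 105  ←
  z(0, 5.8) = 98.6
The maximum is at x_1 = 1, x_2 = 5.

(1, 5)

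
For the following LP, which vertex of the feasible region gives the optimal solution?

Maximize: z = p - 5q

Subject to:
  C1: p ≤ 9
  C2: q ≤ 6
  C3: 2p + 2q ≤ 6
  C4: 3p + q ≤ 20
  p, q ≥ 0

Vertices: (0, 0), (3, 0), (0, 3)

Evaluate the objective at each vertex of the feasible region:
  z(0, 0) = 0
  z(3, 0) = 3  ←
  z(0, 3) = -15
The maximum is at p = 3, q = 0.

(3, 0)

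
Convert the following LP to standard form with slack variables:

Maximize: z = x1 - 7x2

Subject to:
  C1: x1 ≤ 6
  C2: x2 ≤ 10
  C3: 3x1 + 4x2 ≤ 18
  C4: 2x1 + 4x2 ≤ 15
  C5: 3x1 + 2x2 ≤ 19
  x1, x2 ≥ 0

max z = x1 - 7x2

s.t.
  x1 + s1 = 6
  x2 + s2 = 10
  3x1 + 4x2 + s3 = 18
  2x1 + 4x2 + s4 = 15
  3x1 + 2x2 + s5 = 19
  x1, x2, s1, s2, s3, s4, s5 ≥ 0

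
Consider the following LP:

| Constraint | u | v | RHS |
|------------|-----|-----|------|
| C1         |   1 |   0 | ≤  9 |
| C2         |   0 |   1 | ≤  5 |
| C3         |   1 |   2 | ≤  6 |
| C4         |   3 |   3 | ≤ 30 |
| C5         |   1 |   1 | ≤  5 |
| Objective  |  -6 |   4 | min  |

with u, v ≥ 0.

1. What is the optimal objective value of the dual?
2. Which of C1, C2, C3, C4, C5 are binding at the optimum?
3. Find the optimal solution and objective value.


1. -30
2. C5
3. u = 5, v = 0, z = -30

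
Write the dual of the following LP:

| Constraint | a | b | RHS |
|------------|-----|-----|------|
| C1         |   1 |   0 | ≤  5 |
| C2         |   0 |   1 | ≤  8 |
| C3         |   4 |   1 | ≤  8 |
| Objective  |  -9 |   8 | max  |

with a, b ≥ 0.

Primal max cᵀx s.t. Ax ≤ b, x ≥ 0  →  Dual min bᵀy s.t. Aᵀy ≥ c, y ≥ 0.

Minimize: z = 5y1 + 8y2 + 8y3

Subject to:
  y1 + 4y3 ≥ -9
  y2 + y3 ≥ 8
  y1, y2, y3 ≥ 0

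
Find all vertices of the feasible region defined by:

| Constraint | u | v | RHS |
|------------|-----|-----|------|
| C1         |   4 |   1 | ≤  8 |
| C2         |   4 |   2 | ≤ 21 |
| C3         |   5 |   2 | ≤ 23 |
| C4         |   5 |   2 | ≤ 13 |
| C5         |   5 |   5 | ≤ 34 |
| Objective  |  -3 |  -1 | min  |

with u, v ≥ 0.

(0, 0), (2, 0), (1, 4), (0, 6.5)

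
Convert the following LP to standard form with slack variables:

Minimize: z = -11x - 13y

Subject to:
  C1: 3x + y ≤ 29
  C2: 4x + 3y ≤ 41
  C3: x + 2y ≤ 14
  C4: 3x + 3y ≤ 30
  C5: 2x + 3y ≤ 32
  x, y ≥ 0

min z = -11x - 13y

s.t.
  3x + y + s1 = 29
  4x + 3y + s2 = 41
  x + 2y + s3 = 14
  3x + 3y + s4 = 30
  2x + 3y + s5 = 32
  x, y, s1, s2, s3, s4, s5 ≥ 0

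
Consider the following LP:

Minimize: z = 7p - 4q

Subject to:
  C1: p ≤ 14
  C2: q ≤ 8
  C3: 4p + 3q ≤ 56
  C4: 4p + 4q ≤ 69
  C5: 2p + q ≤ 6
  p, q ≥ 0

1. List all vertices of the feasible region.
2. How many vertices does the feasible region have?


1. (0, 0), (3, 0), (0, 6)
2. 3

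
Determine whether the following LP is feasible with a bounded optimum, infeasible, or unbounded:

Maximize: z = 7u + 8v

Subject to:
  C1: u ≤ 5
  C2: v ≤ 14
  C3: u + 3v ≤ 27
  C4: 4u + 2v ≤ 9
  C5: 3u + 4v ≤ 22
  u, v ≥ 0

Feasible with a bounded optimal solution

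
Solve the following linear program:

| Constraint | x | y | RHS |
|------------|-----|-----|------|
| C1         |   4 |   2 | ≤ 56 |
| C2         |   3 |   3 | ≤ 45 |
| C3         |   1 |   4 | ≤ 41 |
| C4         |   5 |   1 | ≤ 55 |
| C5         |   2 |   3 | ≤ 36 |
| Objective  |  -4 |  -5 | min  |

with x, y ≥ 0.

Evaluate the objective at each vertex of the feasible region:
  z(0, 0) = 0
  z(11, 0) = -44
  z(10, 5) = -65
  z(9, 6) = -66  ←
  z(4.2, 9.2) = -62.8
  z(0, 10.25) = -51.25
The minimum is at x = 9, y = 6.

x = 9, y = 6, z = -66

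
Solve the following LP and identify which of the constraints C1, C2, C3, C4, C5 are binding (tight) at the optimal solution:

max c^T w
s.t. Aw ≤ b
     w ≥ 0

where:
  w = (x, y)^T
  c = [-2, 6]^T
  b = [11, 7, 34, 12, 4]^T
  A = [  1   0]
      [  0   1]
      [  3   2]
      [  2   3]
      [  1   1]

At x = 0, y = 4, compute slack b - a·x for each constraint:
  C1: 11 − 0 = 11  (slack)
  C2: 7 − 4 = 3  (slack)
  C3: 34 − 8 = 26  (slack)
  C4: 12 − 12 = 0  (binding)
  C5: 4 − 4 = 0  (binding)

Optimal: x = 0, y = 4
Binding: C4, C5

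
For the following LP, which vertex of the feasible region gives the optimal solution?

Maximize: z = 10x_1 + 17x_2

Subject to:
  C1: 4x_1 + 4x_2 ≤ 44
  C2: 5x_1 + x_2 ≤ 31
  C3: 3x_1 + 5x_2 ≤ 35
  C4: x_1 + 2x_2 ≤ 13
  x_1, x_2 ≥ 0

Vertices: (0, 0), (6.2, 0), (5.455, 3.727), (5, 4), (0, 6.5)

Evaluate the objective at each vertex of the feasible region:
  z(0, 0) = 0
  z(6.2, 0) = 62
  z(5.455, 3.727) = 117.9
  z(5, 4) = 118  ←
  z(0, 6.5) = 110.5
The maximum is at x_1 = 5, x_2 = 4.

(5, 4)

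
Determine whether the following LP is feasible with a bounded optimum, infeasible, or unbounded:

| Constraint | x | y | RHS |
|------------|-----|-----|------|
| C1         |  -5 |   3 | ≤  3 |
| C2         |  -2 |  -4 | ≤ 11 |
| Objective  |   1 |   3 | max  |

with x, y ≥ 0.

Unbounded (objective can increase without bound)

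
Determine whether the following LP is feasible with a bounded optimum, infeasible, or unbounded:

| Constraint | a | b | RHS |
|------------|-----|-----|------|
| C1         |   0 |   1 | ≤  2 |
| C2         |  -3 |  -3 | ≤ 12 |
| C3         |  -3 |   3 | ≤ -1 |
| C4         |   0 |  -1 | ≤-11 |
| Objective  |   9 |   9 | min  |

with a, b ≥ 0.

Infeasible (no feasible solution exists)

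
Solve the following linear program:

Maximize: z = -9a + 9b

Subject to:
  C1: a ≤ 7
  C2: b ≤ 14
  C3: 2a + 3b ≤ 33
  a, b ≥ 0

Evaluate the objective at each vertex of the feasible region:
  z(0, 0) = 0
  z(7, 0) = -63
  z(7, 6.333) = -6
  z(0, 11) = 99  ←
The maximum is at a = 0, b = 11.

a = 0, b = 11, z = 99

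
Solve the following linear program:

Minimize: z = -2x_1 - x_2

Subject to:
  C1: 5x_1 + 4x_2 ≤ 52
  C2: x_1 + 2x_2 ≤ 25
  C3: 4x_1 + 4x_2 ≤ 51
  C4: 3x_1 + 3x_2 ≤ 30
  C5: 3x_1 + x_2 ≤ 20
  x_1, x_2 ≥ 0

Evaluate the objective at each vertex of the feasible region:
  z(0, 0) = 0
  z(6.667, 0) = -13.33
  z(5, 5) = -15  ←
  z(0, 10) = -10
The minimum is at x_1 = 5, x_2 = 5.

x_1 = 5, x_2 = 5, z = -15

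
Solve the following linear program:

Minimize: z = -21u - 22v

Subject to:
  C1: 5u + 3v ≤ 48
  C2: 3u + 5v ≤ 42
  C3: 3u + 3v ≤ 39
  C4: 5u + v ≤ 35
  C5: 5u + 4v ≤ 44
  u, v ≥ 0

Evaluate the objective at each vertex of the feasible region:
  z(0, 0) = 0
  z(7, 0) = -147
  z(6.4, 3) = -200.4
  z(4, 6) = -216  ←
  z(0, 8.4) = -184.8
The minimum is at u = 4, v = 6.

u = 4, v = 6, z = -216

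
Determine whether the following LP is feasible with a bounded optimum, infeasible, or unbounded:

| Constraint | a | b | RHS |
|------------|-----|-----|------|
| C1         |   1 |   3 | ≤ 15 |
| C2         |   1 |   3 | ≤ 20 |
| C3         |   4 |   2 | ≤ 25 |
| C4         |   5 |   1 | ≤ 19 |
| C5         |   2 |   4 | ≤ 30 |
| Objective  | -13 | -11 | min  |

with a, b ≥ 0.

Feasible with a bounded optimal solution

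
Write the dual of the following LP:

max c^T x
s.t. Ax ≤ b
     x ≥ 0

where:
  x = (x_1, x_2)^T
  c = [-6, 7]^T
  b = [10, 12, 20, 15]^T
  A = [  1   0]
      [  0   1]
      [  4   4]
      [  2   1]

Primal max cᵀx s.t. Ax ≤ b, x ≥ 0  →  Dual min bᵀy s.t. Aᵀy ≥ c, y ≥ 0.

Minimize: z = 10y1 + 12y2 + 20y3 + 15y4

Subject to:
  y1 + 4y3 + 2y4 ≥ -6
  y2 + 4y3 + y4 ≥ 7
  y1, y2, y3, y4 ≥ 0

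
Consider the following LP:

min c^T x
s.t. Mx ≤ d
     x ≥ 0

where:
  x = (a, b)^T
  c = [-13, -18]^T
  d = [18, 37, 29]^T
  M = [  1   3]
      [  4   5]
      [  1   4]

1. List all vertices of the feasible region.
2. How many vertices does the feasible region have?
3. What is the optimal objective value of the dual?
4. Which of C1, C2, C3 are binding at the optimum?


1. (0, 0), (9.25, 0), (3, 5), (0, 6)
2. 4
3. -129
4. C1, C2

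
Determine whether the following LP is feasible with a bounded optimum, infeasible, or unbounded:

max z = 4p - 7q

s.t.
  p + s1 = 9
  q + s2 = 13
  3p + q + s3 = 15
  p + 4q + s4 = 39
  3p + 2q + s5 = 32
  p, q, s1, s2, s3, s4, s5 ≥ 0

Feasible with a bounded optimal solution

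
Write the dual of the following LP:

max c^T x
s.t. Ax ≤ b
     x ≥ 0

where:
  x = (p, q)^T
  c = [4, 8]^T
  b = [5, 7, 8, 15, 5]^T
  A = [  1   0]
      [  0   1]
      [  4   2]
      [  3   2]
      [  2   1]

Primal max cᵀx s.t. Ax ≤ b, x ≥ 0  →  Dual min bᵀy s.t. Aᵀy ≥ c, y ≥ 0.

Minimize: z = 5y1 + 7y2 + 8y3 + 15y4 + 5y5

Subject to:
  y1 + 4y3 + 3y4 + 2y5 ≥ 4
  y2 + 2y3 + 2y4 + y5 ≥ 8
  y1, y2, y3, y4, y5 ≥ 0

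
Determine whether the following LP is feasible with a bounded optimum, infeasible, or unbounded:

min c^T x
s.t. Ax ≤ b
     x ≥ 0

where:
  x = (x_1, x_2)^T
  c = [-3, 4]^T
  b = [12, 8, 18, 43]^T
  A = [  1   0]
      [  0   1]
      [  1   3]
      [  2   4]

Feasible with a bounded optimal solution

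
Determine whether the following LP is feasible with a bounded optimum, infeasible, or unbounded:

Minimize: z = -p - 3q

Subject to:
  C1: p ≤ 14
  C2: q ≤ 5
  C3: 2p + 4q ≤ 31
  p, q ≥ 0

Feasible with a bounded optimal solution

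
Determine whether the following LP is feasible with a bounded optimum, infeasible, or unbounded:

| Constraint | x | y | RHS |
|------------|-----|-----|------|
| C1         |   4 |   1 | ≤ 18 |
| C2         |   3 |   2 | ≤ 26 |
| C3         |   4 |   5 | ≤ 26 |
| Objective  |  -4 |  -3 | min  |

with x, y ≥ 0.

Feasible with a bounded optimal solution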